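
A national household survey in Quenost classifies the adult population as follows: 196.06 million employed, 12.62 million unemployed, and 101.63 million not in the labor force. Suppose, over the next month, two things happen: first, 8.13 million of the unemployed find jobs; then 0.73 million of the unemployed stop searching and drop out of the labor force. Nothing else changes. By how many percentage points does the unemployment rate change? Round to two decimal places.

Initially, labor force = 196.06 + 12.62 = 208.68 million, so u = 12.62/208.68 = 6.05%.
After the first change, unemployed falls and employed rises by 8.13; labor force unchanged → E = 204.19, U = 4.49, labor force = 208.68 million.
After the second change, unemployed and labor force both fall by 0.73 → E = 204.19, U = 3.76, labor force = 207.95 million.
New unemployment rate = 3.76 / 207.95 = 1.81%.
Change = 1.81% − 6.05% = −4.24 percentage points.

The unemployment rate changes by −4.24 percentage points.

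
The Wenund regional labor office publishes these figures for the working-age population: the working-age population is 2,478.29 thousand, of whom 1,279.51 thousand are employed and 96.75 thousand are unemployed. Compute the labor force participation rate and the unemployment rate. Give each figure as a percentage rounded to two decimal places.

Labor force = employed + unemployed = 1,279.51 + 96.75 = 1,376.26 thousand.
Unemployment rate = 96.75 / 1,376.26 = 7.03%.
Labor force participation rate = 1,376.26 / 2,478.29 = 55.53%.

Labor force participation rate ≈ 55.53%; unemployment rate ≈ 7.03%.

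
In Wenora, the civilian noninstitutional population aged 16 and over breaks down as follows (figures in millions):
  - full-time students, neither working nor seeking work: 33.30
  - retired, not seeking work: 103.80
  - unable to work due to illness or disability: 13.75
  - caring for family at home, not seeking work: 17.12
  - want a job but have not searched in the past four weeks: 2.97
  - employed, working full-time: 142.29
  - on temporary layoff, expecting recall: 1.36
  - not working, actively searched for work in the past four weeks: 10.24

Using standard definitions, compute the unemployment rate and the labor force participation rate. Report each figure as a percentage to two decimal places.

Employed = 142.29 million.
Unemployed = 1.36 + 10.24 = 11.60 million (jobless and actively searching, or on temporary layoff).
Labor force = 142.29 + 11.60 = 153.89 million.
Not in labor force = 33.30 + 103.80 + 13.75 + 17.12 + 2.97 = 170.94 million (those not working and not actively searching are outside the labor force — including those who want a job but have given up searching).
Civilian working-age population = 153.89 + 170.94 = 324.83 million.
Unemployment rate = 11.60 / 153.89 = 7.54%.
Labor force participation rate = 153.89 / 324.83 = 47.38%.

Unemployment rate ≈ 7.54%; labor force participation rate ≈ 47.38%.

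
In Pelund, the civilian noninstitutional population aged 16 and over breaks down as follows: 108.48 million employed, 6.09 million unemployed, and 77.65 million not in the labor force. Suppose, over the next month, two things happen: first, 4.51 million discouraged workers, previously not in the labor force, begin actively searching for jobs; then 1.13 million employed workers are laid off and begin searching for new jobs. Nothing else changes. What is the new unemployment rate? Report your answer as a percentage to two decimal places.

New unemployment rate ≈ 9.85%.

Initially, labor force = 108.48 + 6.09 = 114.57 million, so u = 6.09/114.57 = 5.32%.
After the first change, unemployed and labor force both rise by 4.51 → E = 108.48, U = 10.60, labor force = 119.08 million.
After the second change, employed falls and unemployed rises by 1.13; labor force unchanged → E = 107.35, U = 11.73, labor force = 119.08 million.
New unemployment rate = 11.73 / 119.08 = 9.85%.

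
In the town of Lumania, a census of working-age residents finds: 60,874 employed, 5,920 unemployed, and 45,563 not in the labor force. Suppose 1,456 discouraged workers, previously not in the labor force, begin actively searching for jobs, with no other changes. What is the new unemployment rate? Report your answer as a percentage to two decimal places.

New unemployment rate ≈ 10.81%.

Initially, labor force = 60,874 + 5,920 = 66,794, so u = 5,920/66,794 = 8.86%.
After the change, unemployed and labor force both rise by 1,456 → E = 60,874, U = 7,376, labor force = 68,250.
New unemployment rate = 7,376 / 68,250 = 10.81%.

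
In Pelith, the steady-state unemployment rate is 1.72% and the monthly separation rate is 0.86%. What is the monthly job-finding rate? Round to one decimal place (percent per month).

Job-finding rate ≈ 49.1% per month.

From u* = s/(s+f): f = s·(1−u)/u.
f = 0.86 × (1 − 0.0172) / 0.0172 = 0.8452 / 0.0172 ≈ 49.1% per month.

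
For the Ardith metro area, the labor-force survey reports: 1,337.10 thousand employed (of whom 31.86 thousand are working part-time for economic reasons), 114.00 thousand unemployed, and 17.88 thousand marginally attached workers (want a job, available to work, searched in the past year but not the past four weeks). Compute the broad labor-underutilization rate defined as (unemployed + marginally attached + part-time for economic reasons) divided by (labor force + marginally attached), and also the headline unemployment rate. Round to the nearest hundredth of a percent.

Broad underutilization rate ≈ 11.15%; headline unemployment rate ≈ 7.86%.

Labor force = 1,337.10 + 114.00 = 1,451.10 thousand.
Numerator = 114.00 + 17.88 + 31.86 = 163.74 thousand.
Denominator = 1,451.10 + 17.88 = 1,468.98 thousand.
Broad rate = 163.74 / 1,468.98 = 11.15%.
Headline unemployment rate = 114.00 / 1,451.10 = 7.86%.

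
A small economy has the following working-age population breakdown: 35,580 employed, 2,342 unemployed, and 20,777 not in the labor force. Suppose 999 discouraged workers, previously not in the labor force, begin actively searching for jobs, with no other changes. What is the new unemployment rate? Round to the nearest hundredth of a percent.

New unemployment rate ≈ 8.58%.

Initially, labor force = 35,580 + 2,342 = 37,922, so u = 2,342/37,922 = 6.18%.
After the change, unemployed and labor force both rise by 999 → E = 35,580, U = 3,341, labor force = 38,921.
New unemployment rate = 3,341 / 38,921 = 8.58%.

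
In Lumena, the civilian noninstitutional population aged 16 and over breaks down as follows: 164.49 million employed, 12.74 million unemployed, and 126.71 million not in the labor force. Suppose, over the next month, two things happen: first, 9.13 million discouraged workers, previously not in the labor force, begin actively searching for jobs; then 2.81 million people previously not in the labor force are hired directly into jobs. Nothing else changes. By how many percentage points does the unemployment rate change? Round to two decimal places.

The unemployment rate changes by +4.37 percentage points.

Initially, labor force = 164.49 + 12.74 = 177.23 million, so u = 12.74/177.23 = 7.19%.
After the first change, unemployed and labor force both rise by 9.13 → E = 164.49, U = 21.87, labor force = 186.36 million.
After the second change, employed and labor force both rise by 2.81; unemployed unchanged → E = 167.30, U = 21.87, labor force = 189.17 million.
New unemployment rate = 21.87 / 189.17 = 11.56%.
Change = 11.56% − 7.19% = +4.37 percentage points.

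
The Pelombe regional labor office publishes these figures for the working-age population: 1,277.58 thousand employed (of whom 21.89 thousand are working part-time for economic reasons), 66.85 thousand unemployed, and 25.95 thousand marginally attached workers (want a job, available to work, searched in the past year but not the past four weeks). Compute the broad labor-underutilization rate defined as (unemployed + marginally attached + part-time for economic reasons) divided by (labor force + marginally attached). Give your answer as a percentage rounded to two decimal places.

Broad underutilization rate ≈ 8.37%.

Labor force = 1,277.58 + 66.85 = 1,344.43 thousand.
Numerator = 66.85 + 25.95 + 21.89 = 114.69 thousand.
Denominator = 1,344.43 + 25.95 = 1,370.38 thousand.
Broad rate = 114.69 / 1,370.38 = 8.37%.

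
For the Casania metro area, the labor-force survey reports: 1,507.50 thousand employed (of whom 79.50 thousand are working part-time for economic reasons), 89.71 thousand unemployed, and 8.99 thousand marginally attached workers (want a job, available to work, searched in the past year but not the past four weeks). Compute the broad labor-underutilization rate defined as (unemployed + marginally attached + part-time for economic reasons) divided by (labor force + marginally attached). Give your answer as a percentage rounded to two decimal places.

Broad underutilization rate ≈ 11.09%.

Labor force = 1,507.50 + 89.71 = 1,597.21 thousand.
Numerator = 89.71 + 8.99 + 79.50 = 178.20 thousand.
Denominator = 1,597.21 + 8.99 = 1,606.20 thousand.
Broad rate = 178.20 / 1,606.20 = 11.09%.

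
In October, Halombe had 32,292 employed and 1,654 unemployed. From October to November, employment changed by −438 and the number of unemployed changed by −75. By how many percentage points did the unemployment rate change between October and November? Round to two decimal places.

The unemployment rate changed by −0.15 percentage points.

October: labor force = 32,292 + 1,654 = 33,946; u = 1,654/33,946 = 4.87%.
November: labor force = 31,854 + 1,579 = 33,433; u = 1,579/33,433 = 4.72%.
Change = 4.72% − 4.87% = −0.15 pp.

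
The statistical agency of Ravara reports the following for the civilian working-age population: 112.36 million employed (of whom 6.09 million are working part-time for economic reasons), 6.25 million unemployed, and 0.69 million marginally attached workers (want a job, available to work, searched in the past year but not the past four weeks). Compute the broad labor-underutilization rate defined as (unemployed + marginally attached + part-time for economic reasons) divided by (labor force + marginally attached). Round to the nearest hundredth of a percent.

Broad underutilization rate ≈ 10.92%.

Labor force = 112.36 + 6.25 = 118.61 million.
Numerator = 6.25 + 0.69 + 6.09 = 13.03 million.
Denominator = 118.61 + 0.69 = 119.30 million.
Broad rate = 13.03 / 119.30 = 10.92%.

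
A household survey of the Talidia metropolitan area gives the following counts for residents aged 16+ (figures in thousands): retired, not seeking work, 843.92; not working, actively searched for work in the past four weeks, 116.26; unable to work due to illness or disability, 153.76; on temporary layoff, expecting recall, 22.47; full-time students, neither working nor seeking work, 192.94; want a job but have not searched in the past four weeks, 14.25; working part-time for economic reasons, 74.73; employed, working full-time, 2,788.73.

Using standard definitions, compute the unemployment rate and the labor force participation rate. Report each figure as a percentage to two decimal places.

Employed = 74.73 + 2,788.73 = 2,863.46 thousand (anyone who worked, including part-time for economic reasons, counts as employed).
Unemployed = 116.26 + 22.47 = 138.73 thousand (jobless and actively searching, or on temporary layoff).
Labor force = 2,863.46 + 138.73 = 3,002.19 thousand.
Not in labor force = 843.92 + 153.76 + 192.94 + 14.25 = 1,204.87 thousand (those not working and not actively searching are outside the labor force — including those who want a job but have given up searching).
Civilian working-age population = 3,002.19 + 1,204.87 = 4,207.06 thousand.
Unemployment rate = 138.73 / 3,002.19 = 4.62%.
Labor force participation rate = 3,002.19 / 4,207.06 = 71.36%.

Unemployment rate ≈ 4.62%; labor force participation rate ≈ 71.36%.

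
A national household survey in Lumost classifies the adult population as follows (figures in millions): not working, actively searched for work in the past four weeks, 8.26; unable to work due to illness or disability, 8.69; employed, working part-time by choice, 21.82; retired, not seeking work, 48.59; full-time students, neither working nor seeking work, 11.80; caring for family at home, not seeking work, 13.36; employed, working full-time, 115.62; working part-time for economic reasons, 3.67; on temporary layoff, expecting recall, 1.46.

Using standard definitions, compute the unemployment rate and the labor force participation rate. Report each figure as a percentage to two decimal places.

Employed = 21.82 + 115.62 + 3.67 = 141.11 million (anyone who worked, including part-time for economic reasons, counts as employed).
Unemployed = 8.26 + 1.46 = 9.72 million (jobless and actively searching, or on temporary layoff).
Labor force = 141.11 + 9.72 = 150.83 million.
Not in labor force = 8.69 + 48.59 + 11.80 + 13.36 = 82.44 million (those not working and not actively searching are outside the labor force).
Civilian working-age population = 150.83 + 82.44 = 233.27 million.
Unemployment rate = 9.72 / 150.83 = 6.44%.
Labor force participation rate = 150.83 / 233.27 = 64.66%.

Unemployment rate ≈ 6.44%; labor force participation rate ≈ 64.66%.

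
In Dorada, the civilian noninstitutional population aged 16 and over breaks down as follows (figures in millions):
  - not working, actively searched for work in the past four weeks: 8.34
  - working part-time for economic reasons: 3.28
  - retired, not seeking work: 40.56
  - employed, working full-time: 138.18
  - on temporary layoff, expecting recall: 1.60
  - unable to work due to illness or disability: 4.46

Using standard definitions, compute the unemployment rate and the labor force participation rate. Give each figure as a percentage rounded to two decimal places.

Unemployment rate ≈ 6.57%; labor force participation rate ≈ 77.08%.

Employed = 3.28 + 138.18 = 141.46 million (anyone who worked, including part-time for economic reasons, counts as employed).
Unemployed = 8.34 + 1.60 = 9.94 million (jobless and actively searching, or on temporary layoff).
Labor force = 141.46 + 9.94 = 151.40 million.
Not in labor force = 40.56 + 4.46 = 45.02 million (those not working and not actively searching are outside the labor force).
Civilian working-age population = 151.40 + 45.02 = 196.42 million.
Unemployment rate = 9.94 / 151.40 = 6.57%.
Labor force participation rate = 151.40 / 196.42 = 77.08%.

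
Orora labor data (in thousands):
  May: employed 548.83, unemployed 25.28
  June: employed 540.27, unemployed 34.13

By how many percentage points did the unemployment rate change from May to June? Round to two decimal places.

The unemployment rate changed by +1.54 percentage points.

May: labor force = 548.83 + 25.28 = 574.11; u = 25.28/574.11 = 4.40%.
June: labor force = 540.27 + 34.13 = 574.40; u = 34.13/574.40 = 5.94%.
Change = 5.94% − 4.40% = +1.54 pp.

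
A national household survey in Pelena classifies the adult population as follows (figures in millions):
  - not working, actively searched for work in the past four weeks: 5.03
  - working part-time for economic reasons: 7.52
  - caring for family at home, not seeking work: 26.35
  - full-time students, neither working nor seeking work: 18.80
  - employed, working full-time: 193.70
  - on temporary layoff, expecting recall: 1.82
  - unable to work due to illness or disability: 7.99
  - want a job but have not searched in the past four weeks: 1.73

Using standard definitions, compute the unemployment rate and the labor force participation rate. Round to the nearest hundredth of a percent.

Employed = 7.52 + 193.70 = 201.22 million (anyone who worked, including part-time for economic reasons, counts as employed).
Unemployed = 5.03 + 1.82 = 6.85 million (jobless and actively searching, or on temporary layoff).
Labor force = 201.22 + 6.85 = 208.07 million.
Not in labor force = 26.35 + 18.80 + 7.99 + 1.73 = 54.87 million (those not working and not actively searching are outside the labor force — including those who want a job but have given up searching).
Civilian working-age population = 208.07 + 54.87 = 262.94 million.
Unemployment rate = 6.85 / 208.07 = 3.29%.
Labor force participation rate = 208.07 / 262.94 = 79.13%.

Unemployment rate ≈ 3.29%; labor force participation rate ≈ 79.13%.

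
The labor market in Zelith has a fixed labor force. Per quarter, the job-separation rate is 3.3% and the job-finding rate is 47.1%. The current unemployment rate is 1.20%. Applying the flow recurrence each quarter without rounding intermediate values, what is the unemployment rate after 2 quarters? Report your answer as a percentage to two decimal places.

Unemployment rate after two quarters ≈ 5.23%.

With a fixed labor force, u_{t+1} = u_t + s·(1−u_t) − f·u_t = u_t·(1−s−f) + s.
Here 1−s−f = 0.496 and s = 0.033.
u_1 = 0.012000 × 0.496 + 0.033 = 0.038952.
u_2 = 0.038952 × 0.496 + 0.033 = 0.052320.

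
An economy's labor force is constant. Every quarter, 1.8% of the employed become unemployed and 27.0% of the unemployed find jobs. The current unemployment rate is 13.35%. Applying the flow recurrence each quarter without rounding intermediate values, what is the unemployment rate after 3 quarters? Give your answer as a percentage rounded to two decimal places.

With a fixed labor force, u_{t+1} = u_t + s·(1−u_t) − f·u_t = u_t·(1−s−f) + s.
Here 1−s−f = 0.712 and s = 0.018.
u_1 = 0.133500 × 0.712 + 0.018 = 0.113052.
u_2 = 0.113052 × 0.712 + 0.018 = 0.098493.
u_3 = 0.098493 × 0.712 + 0.018 = 0.088127.

Unemployment rate after three quarters ≈ 8.81%.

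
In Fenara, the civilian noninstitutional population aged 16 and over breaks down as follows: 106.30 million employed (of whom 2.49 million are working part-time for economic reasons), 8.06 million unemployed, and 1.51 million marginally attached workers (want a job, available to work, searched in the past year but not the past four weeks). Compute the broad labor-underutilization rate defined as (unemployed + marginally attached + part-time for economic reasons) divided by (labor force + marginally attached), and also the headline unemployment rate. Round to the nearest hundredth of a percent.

Broad underutilization rate ≈ 10.41%; headline unemployment rate ≈ 7.05%.

Labor force = 106.30 + 8.06 = 114.36 million.
Numerator = 8.06 + 1.51 + 2.49 = 12.06 million.
Denominator = 114.36 + 1.51 = 115.87 million.
Broad rate = 12.06 / 115.87 = 10.41%.
Headline unemployment rate = 8.06 / 114.36 = 7.05%.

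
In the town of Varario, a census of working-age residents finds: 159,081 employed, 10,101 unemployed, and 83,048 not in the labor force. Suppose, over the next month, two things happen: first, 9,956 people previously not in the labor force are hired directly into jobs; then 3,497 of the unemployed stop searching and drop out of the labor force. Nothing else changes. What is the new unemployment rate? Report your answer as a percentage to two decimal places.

New unemployment rate ≈ 3.76%.

Initially, labor force = 159,081 + 10,101 = 169,182, so u = 10,101/169,182 = 5.97%.
After the first change, employed and labor force both rise by 9,956; unemployed unchanged → E = 169,037, U = 10,101, labor force = 179,138.
After the second change, unemployed and labor force both fall by 3,497 → E = 169,037, U = 6,604, labor force = 175,641.
New unemployment rate = 6,604 / 175,641 = 3.76%.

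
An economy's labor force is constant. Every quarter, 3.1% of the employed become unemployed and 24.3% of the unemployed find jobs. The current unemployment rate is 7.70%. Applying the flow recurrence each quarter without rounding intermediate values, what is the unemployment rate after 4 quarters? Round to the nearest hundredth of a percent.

Unemployment rate after four quarters ≈ 10.31%.

With a fixed labor force, u_{t+1} = u_t + s·(1−u_t) − f·u_t = u_t·(1−s−f) + s.
Here 1−s−f = 0.726 and s = 0.031.
u_1 = 0.077000 × 0.726 + 0.031 = 0.086902.
u_2 = 0.086902 × 0.726 + 0.031 = 0.094091.
u_3 = 0.094091 × 0.726 + 0.031 = 0.099310.
u_4 = 0.099310 × 0.726 + 0.031 = 0.103099.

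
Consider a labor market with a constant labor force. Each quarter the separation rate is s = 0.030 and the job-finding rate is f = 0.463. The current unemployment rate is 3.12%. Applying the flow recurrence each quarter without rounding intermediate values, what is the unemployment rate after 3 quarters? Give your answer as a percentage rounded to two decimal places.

With a fixed labor force, u_{t+1} = u_t + s·(1−u_t) − f·u_t = u_t·(1−s−f) + s.
Here 1−s−f = 0.507 and s = 0.030.
u_1 = 0.031200 × 0.507 + 0.030 = 0.045818.
u_2 = 0.045818 × 0.507 + 0.030 = 0.053230.
u_3 = 0.053230 × 0.507 + 0.030 = 0.056988.

Unemployment rate after three quarters ≈ 5.70%.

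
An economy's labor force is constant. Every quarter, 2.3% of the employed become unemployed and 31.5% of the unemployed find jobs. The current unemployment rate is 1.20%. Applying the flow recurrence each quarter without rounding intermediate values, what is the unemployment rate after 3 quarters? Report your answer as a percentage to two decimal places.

With a fixed labor force, u_{t+1} = u_t + s·(1−u_t) − f·u_t = u_t·(1−s−f) + s.
Here 1−s−f = 0.662 and s = 0.023.
u_1 = 0.012000 × 0.662 + 0.023 = 0.030944.
u_2 = 0.030944 × 0.662 + 0.023 = 0.043485.
u_3 = 0.043485 × 0.662 + 0.023 = 0.051787.

Unemployment rate after three quarters ≈ 5.18%.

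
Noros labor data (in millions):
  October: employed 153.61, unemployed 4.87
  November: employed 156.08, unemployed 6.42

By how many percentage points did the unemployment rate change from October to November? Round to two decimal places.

The unemployment rate changed by +0.88 percentage points.

October: labor force = 153.61 + 4.87 = 158.48; u = 4.87/158.48 = 3.07%.
November: labor force = 156.08 + 6.42 = 162.50; u = 6.42/162.50 = 3.95%.
Change = 3.95% − 3.07% = +0.88 pp.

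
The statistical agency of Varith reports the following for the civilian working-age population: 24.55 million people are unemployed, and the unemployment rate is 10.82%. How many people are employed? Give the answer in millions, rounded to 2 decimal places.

Labor force = U / u = 24.55 / 0.1082 ≈ 226.89 million.
Employed = labor force − unemployed = 226.89 − 24.55 = 202.34 million.

About 202.34 million are employed.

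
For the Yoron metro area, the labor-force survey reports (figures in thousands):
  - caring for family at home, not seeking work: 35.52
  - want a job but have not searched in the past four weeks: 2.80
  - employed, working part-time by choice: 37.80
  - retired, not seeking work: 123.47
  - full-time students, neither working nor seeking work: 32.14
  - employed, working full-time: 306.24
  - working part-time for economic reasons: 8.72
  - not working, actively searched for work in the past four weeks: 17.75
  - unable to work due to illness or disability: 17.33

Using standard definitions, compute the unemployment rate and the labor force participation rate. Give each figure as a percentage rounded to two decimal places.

Employed = 37.80 + 306.24 + 8.72 = 352.76 thousand (anyone who worked, including part-time for economic reasons, counts as employed).
Unemployed = 17.75 thousand.
Labor force = 352.76 + 17.75 = 370.51 thousand.
Not in labor force = 35.52 + 2.80 + 123.47 + 32.14 + 17.33 = 211.26 thousand (those not working and not actively searching are outside the labor force — including those who want a job but have given up searching).
Civilian working-age population = 370.51 + 211.26 = 581.77 thousand.
Unemployment rate = 17.75 / 370.51 = 4.79%.
Labor force participation rate = 370.51 / 581.77 = 63.69%.

Unemployment rate ≈ 4.79%; labor force participation rate ≈ 63.69%.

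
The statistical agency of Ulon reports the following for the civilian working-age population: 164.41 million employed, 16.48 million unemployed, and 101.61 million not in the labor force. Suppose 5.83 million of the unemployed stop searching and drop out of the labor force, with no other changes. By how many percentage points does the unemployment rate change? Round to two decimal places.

Initially, labor force = 164.41 + 16.48 = 180.89 million, so u = 16.48/180.89 = 9.11%.
After the change, unemployed and labor force both fall by 5.83 → E = 164.41, U = 10.65, labor force = 175.06 million.
New unemployment rate = 10.65 / 175.06 = 6.08%.
Change = 6.08% − 9.11% = −3.03 percentage points.

The unemployment rate changes by −3.03 percentage points.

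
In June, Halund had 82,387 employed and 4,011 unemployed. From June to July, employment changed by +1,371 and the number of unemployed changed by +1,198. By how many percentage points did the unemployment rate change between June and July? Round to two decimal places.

The unemployment rate changed by +1.21 percentage points.

June: labor force = 82,387 + 4,011 = 86,398; u = 4,011/86,398 = 4.64%.
July: labor force = 83,758 + 5,209 = 88,967; u = 5,209/88,967 = 5.85%.
Change = 5.85% − 4.64% = +1.21 pp.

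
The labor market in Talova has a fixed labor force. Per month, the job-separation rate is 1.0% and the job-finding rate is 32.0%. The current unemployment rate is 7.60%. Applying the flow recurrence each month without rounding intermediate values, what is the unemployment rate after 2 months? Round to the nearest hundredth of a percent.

Unemployment rate after two months ≈ 5.08%.

With a fixed labor force, u_{t+1} = u_t + s·(1−u_t) − f·u_t = u_t·(1−s−f) + s.
Here 1−s−f = 0.670 and s = 0.010.
u_1 = 0.076000 × 0.670 + 0.010 = 0.060920.
u_2 = 0.060920 × 0.670 + 0.010 = 0.050816.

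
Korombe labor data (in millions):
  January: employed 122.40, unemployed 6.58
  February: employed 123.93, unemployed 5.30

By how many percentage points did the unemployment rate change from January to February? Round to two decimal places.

The unemployment rate changed by −1.00 percentage points.

January: labor force = 122.40 + 6.58 = 128.98; u = 6.58/128.98 = 5.10%.
February: labor force = 123.93 + 5.30 = 129.23; u = 5.30/129.23 = 4.10%.
Change = 4.10% − 5.10% = −1.00 pp.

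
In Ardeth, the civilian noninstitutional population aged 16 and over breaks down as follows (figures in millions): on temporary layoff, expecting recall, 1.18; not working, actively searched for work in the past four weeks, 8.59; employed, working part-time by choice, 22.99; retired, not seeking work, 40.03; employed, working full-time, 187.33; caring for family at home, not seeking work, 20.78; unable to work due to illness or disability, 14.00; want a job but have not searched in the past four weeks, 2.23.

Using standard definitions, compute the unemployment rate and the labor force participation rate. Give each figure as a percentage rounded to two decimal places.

Employed = 22.99 + 187.33 = 210.32 million.
Unemployed = 1.18 + 8.59 = 9.77 million (jobless and actively searching, or on temporary layoff).
Labor force = 210.32 + 9.77 = 220.09 million.
Not in labor force = 40.03 + 20.78 + 14.00 + 2.23 = 77.04 million (those not working and not actively searching are outside the labor force — including those who want a job but have given up searching).
Civilian working-age population = 220.09 + 77.04 = 297.13 million.
Unemployment rate = 9.77 / 220.09 = 4.44%.
Labor force participation rate = 220.09 / 297.13 = 74.07%.

Unemployment rate ≈ 4.44%; labor force participation rate ≈ 74.07%.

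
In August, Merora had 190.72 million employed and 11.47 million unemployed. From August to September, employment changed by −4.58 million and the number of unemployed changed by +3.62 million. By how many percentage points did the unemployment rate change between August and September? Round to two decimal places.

August: labor force = 190.72 + 11.47 = 202.19; u = 11.47/202.19 = 5.67%.
September: labor force = 186.14 + 15.09 = 201.23; u = 15.09/201.23 = 7.50%.
Change = 7.50% − 5.67% = +1.83 pp.

The unemployment rate changed by +1.83 percentage points.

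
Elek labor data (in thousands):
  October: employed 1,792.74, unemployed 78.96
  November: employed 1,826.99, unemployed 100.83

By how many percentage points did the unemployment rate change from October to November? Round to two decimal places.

October: labor force = 1,792.74 + 78.96 = 1,871.70; u = 78.96/1,871.70 = 4.22%.
November: labor force = 1,826.99 + 100.83 = 1,927.82; u = 100.83/1,927.82 = 5.23%.
Change = 5.23% − 4.22% = +1.01 pp.

The unemployment rate changed by +1.01 percentage points.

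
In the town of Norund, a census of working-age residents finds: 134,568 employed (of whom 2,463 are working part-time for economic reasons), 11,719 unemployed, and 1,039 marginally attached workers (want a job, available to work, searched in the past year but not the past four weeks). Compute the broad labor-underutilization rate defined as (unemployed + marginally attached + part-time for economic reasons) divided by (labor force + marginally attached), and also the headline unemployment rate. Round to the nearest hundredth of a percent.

Broad underutilization rate ≈ 10.33%; headline unemployment rate ≈ 8.01%.

Labor force = 134,568 + 11,719 = 146,287.
Numerator = 11,719 + 1,039 + 2,463 = 15,221.
Denominator = 146,287 + 1,039 = 147,326.
Broad rate = 15,221 / 147,326 = 10.33%.
Headline unemployment rate = 11,719 / 146,287 = 8.01%.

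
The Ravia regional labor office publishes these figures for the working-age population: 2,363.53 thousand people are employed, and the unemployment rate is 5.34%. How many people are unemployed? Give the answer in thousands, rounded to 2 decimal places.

About 133.33 thousand are unemployed.

Let U be the number unemployed. The labor force is E + U, and U/(E+U) = 0.0534.
So U = 0.0534 × 2,363.53 / (1 − 0.0534) = 126.2125 / 0.9466 ≈ 133.33 thousand.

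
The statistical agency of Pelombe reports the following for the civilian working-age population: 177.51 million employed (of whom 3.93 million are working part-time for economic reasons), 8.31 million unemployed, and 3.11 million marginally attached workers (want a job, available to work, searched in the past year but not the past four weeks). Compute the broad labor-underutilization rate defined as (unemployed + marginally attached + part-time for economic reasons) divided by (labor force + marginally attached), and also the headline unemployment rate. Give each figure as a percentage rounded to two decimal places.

Broad underutilization rate ≈ 8.12%; headline unemployment rate ≈ 4.47%.

Labor force = 177.51 + 8.31 = 185.82 million.
Numerator = 8.31 + 3.11 + 3.93 = 15.35 million.
Denominator = 185.82 + 3.11 = 188.93 million.
Broad rate = 15.35 / 188.93 = 8.12%.
Headline unemployment rate = 8.31 / 185.82 = 4.47%.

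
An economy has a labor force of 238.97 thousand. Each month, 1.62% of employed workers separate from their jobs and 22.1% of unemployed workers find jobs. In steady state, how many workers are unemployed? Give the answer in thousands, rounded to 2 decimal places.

Steady-state unemployment rate u* = s/(s+f) = 1.62/(1.62+22.1) = 0.068297.
Unemployed = u* × labor force = 0.068297 × 238.97 ≈ 16.32 thousand.

About 16.32 thousand are unemployed in steady state.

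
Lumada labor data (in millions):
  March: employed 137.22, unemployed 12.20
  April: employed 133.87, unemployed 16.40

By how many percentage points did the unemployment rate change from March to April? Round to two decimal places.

March: labor force = 137.22 + 12.20 = 149.42; u = 12.20/149.42 = 8.16%.
April: labor force = 133.87 + 16.40 = 150.27; u = 16.40/150.27 = 10.91%.
Change = 10.91% − 8.16% = +2.75 pp.

The unemployment rate changed by +2.75 percentage points.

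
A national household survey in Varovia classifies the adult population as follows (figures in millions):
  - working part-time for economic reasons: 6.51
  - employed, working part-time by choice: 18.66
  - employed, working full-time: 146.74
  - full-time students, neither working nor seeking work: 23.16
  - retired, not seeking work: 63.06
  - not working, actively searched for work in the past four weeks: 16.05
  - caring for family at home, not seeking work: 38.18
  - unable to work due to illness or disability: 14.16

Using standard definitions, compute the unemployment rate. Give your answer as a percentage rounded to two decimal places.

Employed = 6.51 + 18.66 + 146.74 = 171.91 million (anyone who worked, including part-time for economic reasons, counts as employed).
Unemployed = 16.05 million.
Labor force = 171.91 + 16.05 = 187.96 million.
Unemployment rate = 16.05 / 187.96 = 8.54%.

Unemployment rate ≈ 8.54%.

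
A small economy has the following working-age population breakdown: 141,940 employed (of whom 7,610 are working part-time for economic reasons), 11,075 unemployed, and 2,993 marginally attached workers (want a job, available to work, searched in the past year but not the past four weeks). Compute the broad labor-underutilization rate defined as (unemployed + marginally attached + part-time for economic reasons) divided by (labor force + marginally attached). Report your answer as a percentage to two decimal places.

Labor force = 141,940 + 11,075 = 153,015.
Numerator = 11,075 + 2,993 + 7,610 = 21,678.
Denominator = 153,015 + 2,993 = 156,008.
Broad rate = 21,678 / 156,008 = 13.90%.

Broad underutilization rate ≈ 13.90%.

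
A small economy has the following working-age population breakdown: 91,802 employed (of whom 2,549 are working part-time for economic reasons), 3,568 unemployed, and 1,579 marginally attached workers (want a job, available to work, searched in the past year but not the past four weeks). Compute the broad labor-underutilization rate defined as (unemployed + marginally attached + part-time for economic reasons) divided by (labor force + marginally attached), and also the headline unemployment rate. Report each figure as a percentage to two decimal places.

Labor force = 91,802 + 3,568 = 95,370.
Numerator = 3,568 + 1,579 + 2,549 = 7,696.
Denominator = 95,370 + 1,579 = 96,949.
Broad rate = 7,696 / 96,949 = 7.94%.
Headline unemployment rate = 3,568 / 95,370 = 3.74%.

Broad underutilization rate ≈ 7.94%; headline unemployment rate ≈ 3.74%.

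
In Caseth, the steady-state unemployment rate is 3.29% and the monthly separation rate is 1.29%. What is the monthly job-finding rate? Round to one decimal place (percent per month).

Job-finding rate ≈ 37.9% per month.

From u* = s/(s+f): f = s·(1−u)/u.
f = 1.29 × (1 − 0.0329) / 0.0329 = 1.2476 / 0.0329 ≈ 37.9% per month.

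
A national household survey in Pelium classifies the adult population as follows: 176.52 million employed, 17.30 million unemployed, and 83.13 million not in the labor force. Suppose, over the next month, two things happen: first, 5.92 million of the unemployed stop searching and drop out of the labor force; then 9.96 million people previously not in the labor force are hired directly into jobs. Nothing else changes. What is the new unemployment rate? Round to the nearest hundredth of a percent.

Initially, labor force = 176.52 + 17.30 = 193.82 million, so u = 17.30/193.82 = 8.93%.
After the first change, unemployed and labor force both fall by 5.92 → E = 176.52, U = 11.38, labor force = 187.90 million.
After the second change, employed and labor force both rise by 9.96; unemployed unchanged → E = 186.48, U = 11.38, labor force = 197.86 million.
New unemployment rate = 11.38 / 197.86 = 5.75%.

New unemployment rate ≈ 5.75%.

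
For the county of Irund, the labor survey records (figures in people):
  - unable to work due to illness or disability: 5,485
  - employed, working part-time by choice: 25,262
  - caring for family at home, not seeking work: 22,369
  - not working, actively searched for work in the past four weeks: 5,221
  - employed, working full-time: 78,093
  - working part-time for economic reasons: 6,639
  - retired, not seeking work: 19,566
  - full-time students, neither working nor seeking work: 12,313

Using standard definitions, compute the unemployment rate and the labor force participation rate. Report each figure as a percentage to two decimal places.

Unemployment rate ≈ 4.53%; labor force participation rate ≈ 65.86%.

Employed = 25,262 + 78,093 + 6,639 = 109,994 (anyone who worked, including part-time for economic reasons, counts as employed).
Unemployed = 5,221.
Labor force = 109,994 + 5,221 = 115,215.
Not in labor force = 5,485 + 22,369 + 19,566 + 12,313 = 59,733 (those not working and not actively searching are outside the labor force).
Civilian working-age population = 115,215 + 59,733 = 174,948.
Unemployment rate = 5,221 / 115,215 = 4.53%.
Labor force participation rate = 115,215 / 174,948 = 65.86%.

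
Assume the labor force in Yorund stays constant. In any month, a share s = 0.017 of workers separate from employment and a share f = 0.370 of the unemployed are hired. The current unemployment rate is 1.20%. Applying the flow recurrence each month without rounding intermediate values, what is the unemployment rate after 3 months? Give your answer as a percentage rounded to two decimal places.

Unemployment rate after three months ≈ 3.66%.

With a fixed labor force, u_{t+1} = u_t + s·(1−u_t) − f·u_t = u_t·(1−s−f) + s.
Here 1−s−f = 0.613 and s = 0.017.
u_1 = 0.012000 × 0.613 + 0.017 = 0.024356.
u_2 = 0.024356 × 0.613 + 0.017 = 0.031930.
u_3 = 0.031930 × 0.613 + 0.017 = 0.036573.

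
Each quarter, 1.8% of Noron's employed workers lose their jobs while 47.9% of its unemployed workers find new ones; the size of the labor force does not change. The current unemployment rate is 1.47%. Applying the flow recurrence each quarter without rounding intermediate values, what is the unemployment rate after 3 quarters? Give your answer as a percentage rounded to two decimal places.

Unemployment rate after three quarters ≈ 3.35%.

With a fixed labor force, u_{t+1} = u_t + s·(1−u_t) − f·u_t = u_t·(1−s−f) + s.
Here 1−s−f = 0.503 and s = 0.018.
u_1 = 0.014700 × 0.503 + 0.018 = 0.025394.
u_2 = 0.025394 × 0.503 + 0.018 = 0.030773.
u_3 = 0.030773 × 0.503 + 0.018 = 0.033479.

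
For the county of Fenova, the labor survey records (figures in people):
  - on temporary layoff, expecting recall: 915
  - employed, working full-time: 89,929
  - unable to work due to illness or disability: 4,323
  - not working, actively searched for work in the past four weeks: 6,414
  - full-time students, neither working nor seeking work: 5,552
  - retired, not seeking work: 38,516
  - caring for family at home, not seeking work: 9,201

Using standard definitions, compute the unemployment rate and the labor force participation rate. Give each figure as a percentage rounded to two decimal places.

Unemployment rate ≈ 7.54%; labor force participation rate ≈ 62.81%.

Employed = 89,929.
Unemployed = 915 + 6,414 = 7,329 (jobless and actively searching, or on temporary layoff).
Labor force = 89,929 + 7,329 = 97,258.
Not in labor force = 4,323 + 5,552 + 38,516 + 9,201 = 57,592 (those not working and not actively searching are outside the labor force).
Civilian working-age population = 97,258 + 57,592 = 154,850.
Unemployment rate = 7,329 / 97,258 = 7.54%.
Labor force participation rate = 97,258 / 154,850 = 62.81%.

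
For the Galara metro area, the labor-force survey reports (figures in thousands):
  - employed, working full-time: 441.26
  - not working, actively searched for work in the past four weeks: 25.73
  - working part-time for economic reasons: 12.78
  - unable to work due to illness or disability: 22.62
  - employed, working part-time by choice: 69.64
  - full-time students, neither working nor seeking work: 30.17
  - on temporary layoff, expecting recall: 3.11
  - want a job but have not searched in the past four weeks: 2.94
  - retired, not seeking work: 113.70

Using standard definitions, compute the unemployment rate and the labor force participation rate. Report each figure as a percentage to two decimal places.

Employed = 441.26 + 12.78 + 69.64 = 523.68 thousand (anyone who worked, including part-time for economic reasons, counts as employed).
Unemployed = 25.73 + 3.11 = 28.84 thousand (jobless and actively searching, or on temporary layoff).
Labor force = 523.68 + 28.84 = 552.52 thousand.
Not in labor force = 22.62 + 30.17 + 2.94 + 113.70 = 169.43 thousand (those not working and not actively searching are outside the labor force — including those who want a job but have given up searching).
Civilian working-age population = 552.52 + 169.43 = 721.95 thousand.
Unemployment rate = 28.84 / 552.52 = 5.22%.
Labor force participation rate = 552.52 / 721.95 = 76.53%.

Unemployment rate ≈ 5.22%; labor force participation rate ≈ 76.53%.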